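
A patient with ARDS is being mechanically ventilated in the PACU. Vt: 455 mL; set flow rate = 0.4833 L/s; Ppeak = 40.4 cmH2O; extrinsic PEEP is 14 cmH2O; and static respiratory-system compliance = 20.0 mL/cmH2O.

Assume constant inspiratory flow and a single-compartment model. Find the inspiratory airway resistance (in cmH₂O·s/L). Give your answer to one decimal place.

Equation of motion (constant flow): PIP = Vt/C + R·V̇ + PEEP.
R·V̇ = PIP − Vt/C − PEEP = 40.4 − 455/20.0 − 14 = 40.4 − 22.75 − 14 = 3.65 cmH2O.
R = 3.65 / 0.4833 = 7.552 cmH2O·s/L.

7.6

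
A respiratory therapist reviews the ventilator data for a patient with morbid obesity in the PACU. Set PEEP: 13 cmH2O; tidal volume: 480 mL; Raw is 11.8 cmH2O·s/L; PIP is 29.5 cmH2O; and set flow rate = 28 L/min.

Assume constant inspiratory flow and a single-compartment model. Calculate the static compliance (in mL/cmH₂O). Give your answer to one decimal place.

Flow: 28 L/min ÷ 60 = 0.4667 L/s.
Equation of motion (constant flow): PIP = Vt/C + R·V̇ + PEEP.
Vt/C = PIP − R·V̇ − PEEP = 29.5 − 11.8×0.4667 − 13 = 29.5 − 5.507 − 13 = 10.993 cmH2O.
C = Vt / 10.993 = 480 / 10.993 = 43.664 mL/cmH2O.

43.7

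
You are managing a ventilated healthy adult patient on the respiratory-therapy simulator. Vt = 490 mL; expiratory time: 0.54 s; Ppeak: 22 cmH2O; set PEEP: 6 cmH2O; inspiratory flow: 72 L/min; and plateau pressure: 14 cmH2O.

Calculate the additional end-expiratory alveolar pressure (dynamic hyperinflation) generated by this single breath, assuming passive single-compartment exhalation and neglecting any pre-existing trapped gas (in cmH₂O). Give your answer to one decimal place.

2.1

Flow: 72 L/min ÷ 60 = 1.2 L/s.
R = (PIP − Pplat)/V̇ = (22 − 14) / 1.2 = 8.0/1.2 = 6.667 cmH2O·s/L.
C = Vt/(Pplat − PEEP) = 490.0 / (14 − 6) = 490.0/8.0 = 61.25 mL/cmH2O.
τ = R × C = 6.667 × 0.06125 L/cmH2O = 0.4084 s.
Fraction remaining = e^(−Te/τ) = e^(−0.54/0.4084) = 0.2665; trapped volume = 490.0 × 0.2665 = 130.59 mL.
Additional alveolar pressure from trapping ≈ V_trapped / C = 130.59 / 61.25 = 2.132 cmH2O.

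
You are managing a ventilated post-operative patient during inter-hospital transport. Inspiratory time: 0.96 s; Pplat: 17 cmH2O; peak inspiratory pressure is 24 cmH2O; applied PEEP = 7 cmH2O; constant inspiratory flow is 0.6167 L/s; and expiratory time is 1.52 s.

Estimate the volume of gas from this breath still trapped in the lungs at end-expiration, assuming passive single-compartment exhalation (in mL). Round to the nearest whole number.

62

Vt = flow × Ti = 0.6167 L/s × 0.96 s × 1000 mL/L = 592.03 mL.
R = (PIP − Pplat)/V̇ = (24 − 17) / 0.6167 = 7.0/0.6167 = 11.351 cmH2O·s/L.
C = Vt/(Pplat − PEEP) = 592.03 / (17 − 7) = 592.03/10.0 = 59.203 mL/cmH2O.
τ = R × C = 11.351 × 0.0592 L/cmH2O = 0.672 s.
Fraction remaining = e^(−Te/τ) = e^(−1.52/0.672) = 0.1042.
Trapped volume = 592.03 × 0.1042 = 61.69 mL.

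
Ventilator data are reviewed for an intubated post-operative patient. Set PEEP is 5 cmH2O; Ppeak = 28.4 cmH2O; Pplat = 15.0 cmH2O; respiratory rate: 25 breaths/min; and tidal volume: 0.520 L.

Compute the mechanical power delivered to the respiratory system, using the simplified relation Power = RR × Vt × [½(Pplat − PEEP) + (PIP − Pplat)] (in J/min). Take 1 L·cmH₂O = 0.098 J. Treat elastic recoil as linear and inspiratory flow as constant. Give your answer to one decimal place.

23.4

Per-breath work = Vt × [½(Pplat−PEEP) + (PIP−Pplat)] = 0.520 × [0.5×10.0 + 13.4] = 0.520 × 18.4 = 9.568 L·cmH2O.
Power = 25 × 9.568 = 239.2 L·cmH2O/min.
× 0.098 J/(L·cmH2O) → 23.442 J/min.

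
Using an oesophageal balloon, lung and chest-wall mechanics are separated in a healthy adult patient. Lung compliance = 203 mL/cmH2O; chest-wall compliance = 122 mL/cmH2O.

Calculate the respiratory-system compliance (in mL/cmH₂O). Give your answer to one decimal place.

Lung and chest wall are elastances in series: 1/Crs = 1/CL + 1/Ccw.
1/Crs = 1/203 + 1/122 = 0.01312.
Crs = 76.22 mL/cmH2O.

76.2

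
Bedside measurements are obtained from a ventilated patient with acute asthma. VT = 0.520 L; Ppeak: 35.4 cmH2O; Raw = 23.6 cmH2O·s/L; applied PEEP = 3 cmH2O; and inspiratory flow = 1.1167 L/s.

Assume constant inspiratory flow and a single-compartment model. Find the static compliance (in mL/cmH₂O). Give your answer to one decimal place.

Equation of motion (constant flow): PIP = Vt/C + R·V̇ + PEEP.
Vt/C = PIP − R·V̇ − PEEP = 35.4 − 23.6×1.1167 − 3 = 35.4 − 26.354 − 3 = 6.046 cmH2O.
C = Vt / 6.046 = 520 / 6.046 = 86.007 mL/cmH2O.

86.0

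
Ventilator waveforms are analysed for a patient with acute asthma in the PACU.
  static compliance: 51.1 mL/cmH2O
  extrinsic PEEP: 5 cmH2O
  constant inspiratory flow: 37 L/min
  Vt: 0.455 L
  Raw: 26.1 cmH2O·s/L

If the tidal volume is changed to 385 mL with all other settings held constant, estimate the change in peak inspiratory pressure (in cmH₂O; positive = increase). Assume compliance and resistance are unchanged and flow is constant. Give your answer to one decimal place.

PIP = Vt/C + R·V̇ + PEEP (constant-flow equation of motion).
Only the elastic term changes: ΔPIP = ΔVt / C = (385 − 455) / 51.1 = -1.37 cmH2O.

-1.4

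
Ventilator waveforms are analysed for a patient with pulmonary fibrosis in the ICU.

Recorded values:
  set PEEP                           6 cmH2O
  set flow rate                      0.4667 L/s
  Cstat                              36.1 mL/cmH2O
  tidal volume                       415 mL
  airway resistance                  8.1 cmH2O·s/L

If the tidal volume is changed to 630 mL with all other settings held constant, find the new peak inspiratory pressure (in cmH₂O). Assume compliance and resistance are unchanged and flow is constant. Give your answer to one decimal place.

27.2

PIP = Vt/C + R·V̇ + PEEP (constant-flow equation of motion).
Only the elastic term changes: ΔPIP = ΔVt / C = (630 − 415) / 36.1 = 5.956 cmH2O.
Original PIP = 415/36.1 + 8.1×0.4667 + 6 = 21.276 cmH2O; new PIP = 21.276 + (5.956) = 27.232 cmH2O.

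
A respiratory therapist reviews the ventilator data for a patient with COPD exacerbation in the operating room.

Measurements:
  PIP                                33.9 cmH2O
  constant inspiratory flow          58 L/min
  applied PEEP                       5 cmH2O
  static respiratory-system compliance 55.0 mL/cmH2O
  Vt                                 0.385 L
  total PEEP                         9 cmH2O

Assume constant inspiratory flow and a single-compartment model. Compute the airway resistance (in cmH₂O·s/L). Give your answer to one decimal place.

18.5

Flow: 58 L/min ÷ 60 = 0.9667 L/s.
Total PEEP = 9 cmH2O (set 5 + intrinsic 4); this is the baseline alveolar pressure.
Equation of motion (constant flow): PIP = Vt/C + R·V̇ + PEEP.
R·V̇ = PIP − Vt/C − PEEP = 33.9 − 385/55.0 − 9 = 33.9 − 7.0 − 9 = 17.9 cmH2O.
R = 17.9 / 0.9667 = 18.517 cmH2O·s/L.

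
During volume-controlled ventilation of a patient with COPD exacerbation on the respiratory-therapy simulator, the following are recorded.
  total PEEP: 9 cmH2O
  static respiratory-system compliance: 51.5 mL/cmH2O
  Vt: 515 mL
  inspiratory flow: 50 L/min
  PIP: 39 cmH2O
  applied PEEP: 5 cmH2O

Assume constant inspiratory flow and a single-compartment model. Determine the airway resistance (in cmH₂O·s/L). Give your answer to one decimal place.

24.0

Flow: 50 L/min ÷ 60 = 0.8333 L/s.
Total PEEP = 9 cmH2O (set 5 + intrinsic 4); this is the baseline alveolar pressure.
Equation of motion (constant flow): PIP = Vt/C + R·V̇ + PEEP.
R·V̇ = PIP − Vt/C − PEEP = 39 − 515/51.5 − 9 = 39 − 10.0 − 9 = 20.0 cmH2O.
R = 20.0 / 0.8333 = 24.001 cmH2O·s/L.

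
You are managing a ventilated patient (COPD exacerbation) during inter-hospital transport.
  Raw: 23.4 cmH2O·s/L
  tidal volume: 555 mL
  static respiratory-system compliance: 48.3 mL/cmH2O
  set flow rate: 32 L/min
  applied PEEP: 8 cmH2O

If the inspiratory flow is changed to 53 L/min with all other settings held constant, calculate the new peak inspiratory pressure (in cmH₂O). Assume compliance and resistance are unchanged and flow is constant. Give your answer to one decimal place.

Flow: 32 L/min ÷ 60 = 0.5333 L/s.
New flow: 53 L/min ÷ 60 = 0.8833 L/s.
PIP = Vt/C + R·V̇ + PEEP (constant-flow equation of motion).
Only the resistive term changes: ΔPIP = R × ΔV̇ = 23.4 × (0.8833 − 0.5333) = 23.4 × 0.35 = 8.19 cmH2O.
Original PIP = 555/48.3 + 23.4×0.5333 + 8 = 31.97 cmH2O; new PIP = 31.97 + (8.19) = 40.16 cmH2O.

40.2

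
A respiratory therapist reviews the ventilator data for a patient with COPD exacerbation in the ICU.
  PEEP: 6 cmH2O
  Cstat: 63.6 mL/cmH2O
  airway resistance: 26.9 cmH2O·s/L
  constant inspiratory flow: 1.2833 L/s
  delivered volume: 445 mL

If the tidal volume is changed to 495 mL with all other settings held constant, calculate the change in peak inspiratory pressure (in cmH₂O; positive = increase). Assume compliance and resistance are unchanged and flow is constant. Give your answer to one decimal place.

PIP = Vt/C + R·V̇ + PEEP (constant-flow equation of motion).
Only the elastic term changes: ΔPIP = ΔVt / C = (495 − 445) / 63.6 = 0.7862 cmH2O.

0.8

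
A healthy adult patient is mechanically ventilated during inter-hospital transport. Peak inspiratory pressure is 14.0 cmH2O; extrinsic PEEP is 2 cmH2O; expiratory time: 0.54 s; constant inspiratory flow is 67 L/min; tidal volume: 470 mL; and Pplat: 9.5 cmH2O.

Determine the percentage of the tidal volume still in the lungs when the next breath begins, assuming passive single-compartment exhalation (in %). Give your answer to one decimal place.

11.8

Flow: 67 L/min ÷ 60 = 1.1167 L/s.
R = (PIP − Pplat)/V̇ = (14.0 − 9.5) / 1.1167 = 4.5/1.1167 = 4.03 cmH2O·s/L.
C = Vt/(Pplat − PEEP) = 470.0 / (9.5 − 2) = 470.0/7.5 = 62.667 mL/cmH2O.
τ = R × C = 4.03 × 0.06267 L/cmH2O = 0.2526 s.
Fraction remaining at end-expiration = e^(−Te/τ) = e^(−0.54/0.2526) = 0.1179 → 11.79%.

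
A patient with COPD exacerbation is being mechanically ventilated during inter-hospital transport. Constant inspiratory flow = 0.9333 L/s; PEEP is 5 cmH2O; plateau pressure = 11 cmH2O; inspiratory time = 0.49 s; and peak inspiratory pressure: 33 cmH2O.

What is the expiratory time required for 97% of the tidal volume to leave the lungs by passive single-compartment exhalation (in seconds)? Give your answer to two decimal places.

Vt = flow × Ti = 0.9333 L/s × 0.49 s × 1000 mL/L = 457.32 mL.
R = (PIP − Pplat)/V̇ = (33 − 11) / 0.9333 = 22.0/0.9333 = 23.572 cmH2O·s/L.
C = Vt/(Pplat − PEEP) = 457.32 / (11 − 5) = 457.32/6.0 = 76.22 mL/cmH2O.
τ = R × C = 23.572 × 0.07622 L/cmH2O = 1.797 s.
t = −τ·ln(1 − 0.97) = −1.797·ln(0.03) = 6.301 s.

6.30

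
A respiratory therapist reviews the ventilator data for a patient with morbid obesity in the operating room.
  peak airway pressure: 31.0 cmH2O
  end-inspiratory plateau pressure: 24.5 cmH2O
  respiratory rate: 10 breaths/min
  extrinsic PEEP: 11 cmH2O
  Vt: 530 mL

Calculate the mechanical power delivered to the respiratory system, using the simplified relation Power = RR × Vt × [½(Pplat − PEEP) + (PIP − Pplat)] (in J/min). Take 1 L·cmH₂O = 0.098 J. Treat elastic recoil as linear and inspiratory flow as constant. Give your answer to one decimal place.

Per-breath work = Vt × [½(Pplat−PEEP) + (PIP−Pplat)] = 0.530 × [0.5×13.5 + 6.5] = 0.530 × 13.25 = 7.023 L·cmH2O.
Power = 10 × 7.023 = 70.23 L·cmH2O/min.
× 0.098 J/(L·cmH2O) → 6.883 J/min.

6.9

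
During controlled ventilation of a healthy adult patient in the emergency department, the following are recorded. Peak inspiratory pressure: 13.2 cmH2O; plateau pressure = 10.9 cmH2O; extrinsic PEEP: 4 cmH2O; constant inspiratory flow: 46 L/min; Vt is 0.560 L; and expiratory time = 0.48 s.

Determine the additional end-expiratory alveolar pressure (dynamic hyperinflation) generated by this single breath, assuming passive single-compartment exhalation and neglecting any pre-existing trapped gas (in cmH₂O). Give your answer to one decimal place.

1.0

Flow: 46 L/min ÷ 60 = 0.7667 L/s.
R = (PIP − Pplat)/V̇ = (13.2 − 10.9) / 0.7667 = 2.3/0.7667 = 3.0 cmH2O·s/L.
C = Vt/(Pplat − PEEP) = 560.0 / (10.9 − 4) = 560.0/6.9 = 81.159 mL/cmH2O.
τ = R × C = 3.0 × 0.08116 L/cmH2O = 0.2435 s.
Fraction remaining = e^(−Te/τ) = e^(−0.48/0.2435) = 0.1393; trapped volume = 560.0 × 0.1393 = 78.008 mL.
Additional alveolar pressure from trapping ≈ V_trapped / C = 78.008 / 81.159 = 0.9612 cmH2O.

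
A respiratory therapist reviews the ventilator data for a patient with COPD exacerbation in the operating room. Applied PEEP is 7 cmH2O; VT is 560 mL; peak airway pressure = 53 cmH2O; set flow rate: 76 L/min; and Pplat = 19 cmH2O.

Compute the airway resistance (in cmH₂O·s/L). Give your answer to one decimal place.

Flow: 76 L/min ÷ 60 = 1.2667 L/s.
Raw = (PIP − Pplat) / flow = (53 − 19) / 1.2667 = 34.0 / 1.2667 = 26.841 cmH2O·s/L.

26.8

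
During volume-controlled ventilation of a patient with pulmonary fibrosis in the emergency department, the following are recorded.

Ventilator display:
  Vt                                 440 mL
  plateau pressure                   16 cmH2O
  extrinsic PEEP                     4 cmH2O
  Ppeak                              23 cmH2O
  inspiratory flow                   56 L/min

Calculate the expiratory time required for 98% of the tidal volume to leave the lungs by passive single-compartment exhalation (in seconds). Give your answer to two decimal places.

1.08

Flow: 56 L/min ÷ 60 = 0.9333 L/s.
R = (PIP − Pplat)/V̇ = (23 − 16) / 0.9333 = 7.0/0.9333 = 7.5 cmH2O·s/L.
C = Vt/(Pplat − PEEP) = 440.0 / (16 − 4) = 440.0/12.0 = 36.667 mL/cmH2O.
τ = R × C = 7.5 × 0.03667 L/cmH2O = 0.275 s.
t = −τ·ln(1 − 0.98) = −0.275·ln(0.02) = 1.076 s.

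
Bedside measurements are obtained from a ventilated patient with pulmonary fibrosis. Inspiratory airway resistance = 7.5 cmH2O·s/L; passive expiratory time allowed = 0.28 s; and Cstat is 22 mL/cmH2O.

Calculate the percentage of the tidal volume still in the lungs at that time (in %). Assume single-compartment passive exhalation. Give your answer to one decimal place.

18.3

τ = R × C = 7.5 × 22 mL/cmH2O = 7.5 × 0.022 L/cmH2O = 0.165 s.
Passive exhalation: V(t)/V₀ = e^(−t/τ) = e^(−0.28/0.165) = 0.1832.
Fraction remaining = 0.1832 → 18.32%.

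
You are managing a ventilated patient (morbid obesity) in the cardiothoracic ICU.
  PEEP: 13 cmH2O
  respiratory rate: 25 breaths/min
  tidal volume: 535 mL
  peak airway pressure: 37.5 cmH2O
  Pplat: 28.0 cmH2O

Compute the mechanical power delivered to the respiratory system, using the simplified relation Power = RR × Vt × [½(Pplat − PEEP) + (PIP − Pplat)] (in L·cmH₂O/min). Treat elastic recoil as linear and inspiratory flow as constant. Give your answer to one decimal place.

Per-breath work = Vt × [½(Pplat−PEEP) + (PIP−Pplat)] = 0.535 × [0.5×15.0 + 9.5] = 0.535 × 17.0 = 9.095 L·cmH2O.
Power = 25 × 9.095 = 227.38 L·cmH2O/min.

227.4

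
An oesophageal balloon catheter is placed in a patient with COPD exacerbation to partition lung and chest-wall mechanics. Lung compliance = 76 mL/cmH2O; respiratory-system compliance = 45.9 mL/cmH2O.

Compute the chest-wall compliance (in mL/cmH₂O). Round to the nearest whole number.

116

1/Ccw = 1/Crs − 1/CL.
1/Ccw = 1/45.9 − 1/76 = 0.008629.
Ccw = 115.89 mL/cmH2O.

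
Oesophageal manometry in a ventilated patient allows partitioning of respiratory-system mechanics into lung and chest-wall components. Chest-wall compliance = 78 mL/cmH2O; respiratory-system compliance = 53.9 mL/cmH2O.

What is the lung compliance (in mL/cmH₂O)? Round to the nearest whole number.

174

1/CL = 1/Crs − 1/Ccw.
1/CL = 1/53.9 − 1/78 = 0.005732.
CL = 174.46 mL/cmH2O.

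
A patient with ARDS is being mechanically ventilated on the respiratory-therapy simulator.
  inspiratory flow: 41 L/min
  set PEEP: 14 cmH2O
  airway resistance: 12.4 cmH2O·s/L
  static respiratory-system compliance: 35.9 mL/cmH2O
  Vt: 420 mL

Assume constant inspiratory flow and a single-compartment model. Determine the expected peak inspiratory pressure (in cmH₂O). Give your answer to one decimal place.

Flow: 41 L/min ÷ 60 = 0.6833 L/s.
Equation of motion (constant flow): PIP = Vt/C + R·V̇ + PEEP.
PIP = 420/35.9 + 12.4×0.6833 + 14 = 11.699 + 8.473 + 14 = 34.172 cmH2O.

34.2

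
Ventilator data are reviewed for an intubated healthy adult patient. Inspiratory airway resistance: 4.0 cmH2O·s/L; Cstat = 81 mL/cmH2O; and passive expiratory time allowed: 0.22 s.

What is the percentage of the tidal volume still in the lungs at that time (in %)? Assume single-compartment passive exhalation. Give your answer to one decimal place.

50.7

τ = R × C = 4.0 × 81 mL/cmH2O = 4.0 × 0.081 L/cmH2O = 0.324 s.
Passive exhalation: V(t)/V₀ = e^(−t/τ) = e^(−0.22/0.324) = 0.5071.
Fraction remaining = 0.5071 → 50.71%.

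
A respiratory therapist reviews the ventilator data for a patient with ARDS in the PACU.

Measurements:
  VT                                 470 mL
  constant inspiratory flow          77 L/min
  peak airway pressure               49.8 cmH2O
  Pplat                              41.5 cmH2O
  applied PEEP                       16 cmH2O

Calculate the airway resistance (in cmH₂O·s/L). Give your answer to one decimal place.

6.5

Flow: 77 L/min ÷ 60 = 1.2833 L/s.
Raw = (PIP − Pplat) / flow = (49.8 − 41.5) / 1.2833 = 8.3 / 1.2833 = 6.468 cmH2O·s/L.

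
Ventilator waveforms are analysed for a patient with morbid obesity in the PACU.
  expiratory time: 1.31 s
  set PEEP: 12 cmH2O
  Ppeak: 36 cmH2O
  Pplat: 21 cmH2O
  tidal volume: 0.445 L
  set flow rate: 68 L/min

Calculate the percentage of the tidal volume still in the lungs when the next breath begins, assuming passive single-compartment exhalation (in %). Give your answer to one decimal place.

Flow: 68 L/min ÷ 60 = 1.1333 L/s.
R = (PIP − Pplat)/V̇ = (36 − 21) / 1.1333 = 15.0/1.1333 = 13.236 cmH2O·s/L.
C = Vt/(Pplat − PEEP) = 445.0 / (21 − 12) = 445.0/9.0 = 49.444 mL/cmH2O.
τ = R × C = 13.236 × 0.04944 L/cmH2O = 0.6544 s.
Fraction remaining at end-expiration = e^(−Te/τ) = e^(−1.31/0.6544) = 0.1351 → 13.51%.

13.5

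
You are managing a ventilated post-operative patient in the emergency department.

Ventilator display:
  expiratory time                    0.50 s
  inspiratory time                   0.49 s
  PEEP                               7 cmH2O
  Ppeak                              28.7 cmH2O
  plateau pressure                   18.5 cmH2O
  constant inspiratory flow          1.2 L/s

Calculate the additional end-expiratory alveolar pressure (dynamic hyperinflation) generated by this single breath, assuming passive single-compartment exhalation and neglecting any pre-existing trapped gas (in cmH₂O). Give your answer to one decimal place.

Vt = flow × Ti = 1.2 L/s × 0.49 s × 1000 mL/L = 588.0 mL.
R = (PIP − Pplat)/V̇ = (28.7 − 18.5) / 1.2 = 10.2/1.2 = 8.5 cmH2O·s/L.
C = Vt/(Pplat − PEEP) = 588.0 / (18.5 − 7) = 588.0/11.5 = 51.13 mL/cmH2O.
τ = R × C = 8.5 × 0.05113 L/cmH2O = 0.4346 s.
Fraction remaining = e^(−Te/τ) = e^(−0.50/0.4346) = 0.3165; trapped volume = 588.0 × 0.3165 = 186.1 mL.
Additional alveolar pressure from trapping ≈ V_trapped / C = 186.1 / 51.13 = 3.64 cmH2O.

3.6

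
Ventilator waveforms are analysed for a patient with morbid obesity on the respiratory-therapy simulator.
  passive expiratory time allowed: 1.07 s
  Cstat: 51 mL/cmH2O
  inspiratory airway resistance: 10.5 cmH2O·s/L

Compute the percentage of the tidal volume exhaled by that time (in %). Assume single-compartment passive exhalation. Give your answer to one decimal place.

τ = R × C = 10.5 × 51 mL/cmH2O = 10.5 × 0.051 L/cmH2O = 0.5355 s.
Passive exhalation: V(t)/V₀ = e^(−t/τ) = e^(−1.07/0.5355) = 0.1356.
Fraction exhaled = 1 − 0.1356 = 0.8644 → 86.44%.

86.4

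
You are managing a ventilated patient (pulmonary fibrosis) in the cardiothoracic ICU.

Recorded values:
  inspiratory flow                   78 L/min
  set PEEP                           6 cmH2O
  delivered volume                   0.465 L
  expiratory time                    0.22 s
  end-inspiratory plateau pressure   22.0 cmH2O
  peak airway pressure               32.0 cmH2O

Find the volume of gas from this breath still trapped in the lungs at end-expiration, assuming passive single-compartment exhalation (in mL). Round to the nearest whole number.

Flow: 78 L/min ÷ 60 = 1.3 L/s.
R = (PIP − Pplat)/V̇ = (32.0 − 22.0) / 1.3 = 10.0/1.3 = 7.692 cmH2O·s/L.
C = Vt/(Pplat − PEEP) = 465.0 / (22.0 − 6) = 465.0/16.0 = 29.063 mL/cmH2O.
τ = R × C = 7.692 × 0.02906 L/cmH2O = 0.2235 s.
Fraction remaining = e^(−Te/τ) = e^(−0.22/0.2235) = 0.3737.
Trapped volume = 465.0 × 0.3737 = 173.77 mL.

174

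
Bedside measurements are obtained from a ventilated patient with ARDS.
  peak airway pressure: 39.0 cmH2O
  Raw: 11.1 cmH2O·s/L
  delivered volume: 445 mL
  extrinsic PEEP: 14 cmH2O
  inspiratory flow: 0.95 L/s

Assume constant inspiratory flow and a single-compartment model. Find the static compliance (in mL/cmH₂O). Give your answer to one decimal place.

Equation of motion (constant flow): PIP = Vt/C + R·V̇ + PEEP.
Vt/C = PIP − R·V̇ − PEEP = 39.0 − 11.1×0.95 − 14 = 39.0 − 10.545 − 14 = 14.455 cmH2O.
C = Vt / 14.455 = 445 / 14.455 = 30.785 mL/cmH2O.

30.8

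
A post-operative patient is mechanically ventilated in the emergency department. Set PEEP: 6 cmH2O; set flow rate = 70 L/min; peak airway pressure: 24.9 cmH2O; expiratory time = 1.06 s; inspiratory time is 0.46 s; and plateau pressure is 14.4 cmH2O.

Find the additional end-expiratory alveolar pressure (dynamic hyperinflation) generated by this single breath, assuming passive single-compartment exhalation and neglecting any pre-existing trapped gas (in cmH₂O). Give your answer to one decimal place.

1.3

Flow: 70 L/min ÷ 60 = 1.1667 L/s.
Vt = flow × Ti = 1.1667 L/s × 0.46 s × 1000 mL/L = 536.68 mL.
R = (PIP − Pplat)/V̇ = (24.9 − 14.4) / 1.1667 = 10.5/1.1667 = 9.0 cmH2O·s/L.
C = Vt/(Pplat − PEEP) = 536.68 / (14.4 − 6) = 536.68/8.4 = 63.89 mL/cmH2O.
τ = R × C = 9.0 × 0.06389 L/cmH2O = 0.575 s.
Fraction remaining = e^(−Te/τ) = e^(−1.06/0.575) = 0.1583; trapped volume = 536.68 × 0.1583 = 84.956 mL.
Additional alveolar pressure from trapping ≈ V_trapped / C = 84.956 / 63.89 = 1.33 cmH2O.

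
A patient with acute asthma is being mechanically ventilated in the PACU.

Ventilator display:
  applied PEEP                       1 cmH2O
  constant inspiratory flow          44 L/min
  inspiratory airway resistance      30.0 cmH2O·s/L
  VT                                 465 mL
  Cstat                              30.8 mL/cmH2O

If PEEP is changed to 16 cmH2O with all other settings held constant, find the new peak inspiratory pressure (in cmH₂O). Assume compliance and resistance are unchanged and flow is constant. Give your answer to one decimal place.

53.1

Flow: 44 L/min ÷ 60 = 0.7333 L/s.
PIP = Vt/C + R·V̇ + PEEP (constant-flow equation of motion).
Only the baseline term changes: ΔPIP = ΔPEEP = 16 − 1 = 15.0 cmH2O.
Original PIP = 465/30.8 + 30.0×0.7333 + 1 = 38.096 cmH2O; new PIP = 38.096 + (15.0) = 53.096 cmH2O.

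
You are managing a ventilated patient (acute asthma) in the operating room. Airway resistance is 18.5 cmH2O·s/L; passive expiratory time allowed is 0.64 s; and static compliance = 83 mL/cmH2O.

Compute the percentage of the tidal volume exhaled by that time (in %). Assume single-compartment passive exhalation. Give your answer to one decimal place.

τ = R × C = 18.5 × 83 mL/cmH2O = 18.5 × 0.083 L/cmH2O = 1.536 s.
Passive exhalation: V(t)/V₀ = e^(−t/τ) = e^(−0.64/1.536) = 0.6592.
Fraction exhaled = 1 − 0.6592 = 0.3408 → 34.08%.

34.1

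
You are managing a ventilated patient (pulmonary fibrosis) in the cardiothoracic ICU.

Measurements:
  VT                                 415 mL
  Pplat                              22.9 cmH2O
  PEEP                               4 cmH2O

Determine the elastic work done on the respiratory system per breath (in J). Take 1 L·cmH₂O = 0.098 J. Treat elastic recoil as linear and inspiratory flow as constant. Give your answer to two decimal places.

Elastic work ≈ ½ × (Pplat − PEEP) × Vt = 0.5 × (22.9 − 4) × 0.415 L = 0.5 × 18.9 × 0.415 = 3.922 L·cmH2O.
× 0.098 J/(L·cmH2O) → 0.3844 J.

0.38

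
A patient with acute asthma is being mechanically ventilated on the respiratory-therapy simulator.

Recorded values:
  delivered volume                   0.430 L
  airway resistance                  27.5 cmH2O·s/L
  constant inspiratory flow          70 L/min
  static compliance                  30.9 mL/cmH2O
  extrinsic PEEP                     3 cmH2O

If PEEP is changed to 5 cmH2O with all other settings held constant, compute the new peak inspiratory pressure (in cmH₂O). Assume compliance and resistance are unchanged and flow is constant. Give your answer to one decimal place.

51.0

Flow: 70 L/min ÷ 60 = 1.1667 L/s.
PIP = Vt/C + R·V̇ + PEEP (constant-flow equation of motion).
Only the baseline term changes: ΔPIP = ΔPEEP = 5 − 3 = 2.0 cmH2O.
Original PIP = 430/30.9 + 27.5×1.1667 + 3 = 49.0 cmH2O; new PIP = 49.0 + (2.0) = 51.0 cmH2O.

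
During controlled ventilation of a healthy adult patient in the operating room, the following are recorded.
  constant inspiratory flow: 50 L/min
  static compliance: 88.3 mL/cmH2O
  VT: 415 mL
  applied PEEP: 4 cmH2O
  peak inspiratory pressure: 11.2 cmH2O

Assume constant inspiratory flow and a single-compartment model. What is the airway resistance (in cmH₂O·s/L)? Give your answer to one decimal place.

3.0

Flow: 50 L/min ÷ 60 = 0.8333 L/s.
Equation of motion (constant flow): PIP = Vt/C + R·V̇ + PEEP.
R·V̇ = PIP − Vt/C − PEEP = 11.2 − 415/88.3 − 4 = 11.2 − 4.7 − 4 = 2.5 cmH2O.
R = 2.5 / 0.8333 = 3.0 cmH2O·s/L.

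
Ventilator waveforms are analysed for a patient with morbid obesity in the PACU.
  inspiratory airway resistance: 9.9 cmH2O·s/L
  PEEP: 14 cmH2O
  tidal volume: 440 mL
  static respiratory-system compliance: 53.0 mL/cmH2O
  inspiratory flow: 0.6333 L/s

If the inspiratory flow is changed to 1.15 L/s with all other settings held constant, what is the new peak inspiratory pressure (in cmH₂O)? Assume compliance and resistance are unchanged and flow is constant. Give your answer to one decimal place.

33.7

PIP = Vt/C + R·V̇ + PEEP (constant-flow equation of motion).
Only the resistive term changes: ΔPIP = R × ΔV̇ = 9.9 × (1.15 − 0.6333) = 9.9 × 0.5167 = 5.115 cmH2O.
Original PIP = 440/53.0 + 9.9×0.6333 + 14 = 28.572 cmH2O; new PIP = 28.572 + (5.115) = 33.687 cmH2O.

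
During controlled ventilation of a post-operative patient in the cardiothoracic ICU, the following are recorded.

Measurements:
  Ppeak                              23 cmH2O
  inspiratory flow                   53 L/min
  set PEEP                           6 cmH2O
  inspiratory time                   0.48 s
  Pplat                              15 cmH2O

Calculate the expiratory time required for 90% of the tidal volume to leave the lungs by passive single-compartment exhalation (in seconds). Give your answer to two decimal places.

Flow: 53 L/min ÷ 60 = 0.8833 L/s.
Vt = flow × Ti = 0.8833 L/s × 0.48 s × 1000 mL/L = 423.98 mL.
R = (PIP − Pplat)/V̇ = (23 − 15) / 0.8833 = 8.0/0.8833 = 9.057 cmH2O·s/L.
C = Vt/(Pplat − PEEP) = 423.98 / (15 − 6) = 423.98/9.0 = 47.109 mL/cmH2O.
τ = R × C = 9.057 × 0.04711 L/cmH2O = 0.4267 s.
t = −τ·ln(1 − 0.90) = −0.4267·ln(0.1) = 0.9825 s.

0.98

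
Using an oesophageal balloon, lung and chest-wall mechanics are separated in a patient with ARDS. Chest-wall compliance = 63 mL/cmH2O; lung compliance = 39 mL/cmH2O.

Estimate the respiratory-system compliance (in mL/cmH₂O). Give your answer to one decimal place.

24.1

Lung and chest wall are elastances in series: 1/Crs = 1/CL + 1/Ccw.
1/Crs = 1/39 + 1/63 = 0.04151.
Crs = 24.091 mL/cmH2O.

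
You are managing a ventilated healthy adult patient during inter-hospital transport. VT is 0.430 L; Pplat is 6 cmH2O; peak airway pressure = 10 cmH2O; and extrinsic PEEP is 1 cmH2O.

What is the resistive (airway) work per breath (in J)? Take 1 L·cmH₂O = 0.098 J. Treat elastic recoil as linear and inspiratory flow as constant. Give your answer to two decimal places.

0.17

With constant inspiratory flow the resistive pressure is constant at PIP − Pplat = 10 − 6 = 4.0 cmH2O, so resistive work = 4.0 × 0.430 = 1.72 L·cmH2O.
× 0.098 J/(L·cmH2O) → 0.1686 J.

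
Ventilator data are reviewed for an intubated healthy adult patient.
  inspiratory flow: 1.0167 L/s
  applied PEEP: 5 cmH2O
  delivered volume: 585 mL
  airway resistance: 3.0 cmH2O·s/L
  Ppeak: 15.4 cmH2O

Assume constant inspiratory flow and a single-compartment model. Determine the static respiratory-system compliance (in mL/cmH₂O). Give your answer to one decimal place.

79.6

Equation of motion (constant flow): PIP = Vt/C + R·V̇ + PEEP.
Vt/C = PIP − R·V̇ − PEEP = 15.4 − 3.0×1.0167 − 5 = 15.4 − 3.05 − 5 = 7.35 cmH2O.
C = Vt / 7.35 = 585 / 7.35 = 79.592 mL/cmH2O.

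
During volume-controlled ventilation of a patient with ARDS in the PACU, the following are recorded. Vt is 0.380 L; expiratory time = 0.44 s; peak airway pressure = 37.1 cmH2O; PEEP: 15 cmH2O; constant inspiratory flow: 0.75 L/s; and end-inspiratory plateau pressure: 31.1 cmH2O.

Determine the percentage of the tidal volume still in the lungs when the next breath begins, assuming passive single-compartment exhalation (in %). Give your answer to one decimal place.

R = (PIP − Pplat)/V̇ = (37.1 − 31.1) / 0.75 = 6.0/0.75 = 8.0 cmH2O·s/L.
C = Vt/(Pplat − PEEP) = 380.0 / (31.1 − 15) = 380.0/16.1 = 23.602 mL/cmH2O.
τ = R × C = 8.0 × 0.0236 L/cmH2O = 0.1888 s.
Fraction remaining at end-expiration = e^(−Te/τ) = e^(−0.44/0.1888) = 0.09725 → 9.725%.

9.7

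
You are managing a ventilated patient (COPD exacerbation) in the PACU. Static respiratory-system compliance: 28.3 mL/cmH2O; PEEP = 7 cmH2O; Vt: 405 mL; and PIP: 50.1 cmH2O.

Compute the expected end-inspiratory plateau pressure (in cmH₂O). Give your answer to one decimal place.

21.3

Pplat = PEEP + Vt / Cstat = 7 + 405 / 28.3 = 7 + 14.311 = 21.311 cmH2O.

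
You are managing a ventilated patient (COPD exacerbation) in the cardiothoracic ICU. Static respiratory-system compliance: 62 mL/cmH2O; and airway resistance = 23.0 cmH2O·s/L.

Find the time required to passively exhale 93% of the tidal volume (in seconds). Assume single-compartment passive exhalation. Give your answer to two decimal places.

3.79

τ = R × C = 23.0 × 62 mL/cmH2O = 23.0 × 0.062 L/cmH2O = 1.426 s.
Exhaled fraction f = 1 − e^(−t/τ) → t = −τ·ln(1 − f) = −1.426·ln(0.07) = 3.792 s.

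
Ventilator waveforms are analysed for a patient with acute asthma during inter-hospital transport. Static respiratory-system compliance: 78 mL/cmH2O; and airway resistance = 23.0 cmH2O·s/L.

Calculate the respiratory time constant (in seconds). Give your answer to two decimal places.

τ = R × C = 23.0 × 78 mL/cmH2O = 23.0 × 0.078 L/cmH2O = 1.794 s.

1.79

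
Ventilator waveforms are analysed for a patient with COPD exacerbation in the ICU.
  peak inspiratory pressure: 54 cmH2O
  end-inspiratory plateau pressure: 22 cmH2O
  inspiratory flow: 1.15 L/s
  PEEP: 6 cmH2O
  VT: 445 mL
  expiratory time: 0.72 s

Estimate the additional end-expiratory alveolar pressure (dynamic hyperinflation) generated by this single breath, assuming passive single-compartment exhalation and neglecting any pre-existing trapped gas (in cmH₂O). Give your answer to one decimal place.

R = (PIP − Pplat)/V̇ = (54 − 22) / 1.15 = 32.0/1.15 = 27.826 cmH2O·s/L.
C = Vt/(Pplat − PEEP) = 445.0 / (22 − 6) = 445.0/16.0 = 27.813 mL/cmH2O.
τ = R × C = 27.826 × 0.02781 L/cmH2O = 0.7738 s.
Fraction remaining = e^(−Te/τ) = e^(−0.72/0.7738) = 0.3944; trapped volume = 445.0 × 0.3944 = 175.51 mL.
Additional alveolar pressure from trapping ≈ V_trapped / C = 175.51 / 27.813 = 6.31 cmH2O.

6.3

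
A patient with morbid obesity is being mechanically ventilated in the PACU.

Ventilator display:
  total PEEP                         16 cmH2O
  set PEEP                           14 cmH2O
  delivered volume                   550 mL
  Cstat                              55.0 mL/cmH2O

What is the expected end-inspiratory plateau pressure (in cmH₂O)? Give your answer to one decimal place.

End-expiratory occlusion gives total PEEP = 16 cmH2O (intrinsic PEEP = 16 − 14 = 2). Use total PEEP for the elastic gradient.
Pplat = PEEPtotal + Vt / Cstat = 16 + 550 / 55.0 = 16 + 10.0 = 26.0 cmH2O.

26.0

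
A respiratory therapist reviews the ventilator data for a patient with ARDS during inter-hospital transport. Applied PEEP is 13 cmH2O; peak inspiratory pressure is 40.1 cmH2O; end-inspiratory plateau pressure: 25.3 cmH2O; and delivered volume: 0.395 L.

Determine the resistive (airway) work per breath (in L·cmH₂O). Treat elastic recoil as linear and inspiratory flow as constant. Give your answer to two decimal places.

5.85

With constant inspiratory flow the resistive pressure is constant at PIP − Pplat = 40.1 − 25.3 = 14.8 cmH2O, so resistive work = 14.8 × 0.395 = 5.846 L·cmH2O.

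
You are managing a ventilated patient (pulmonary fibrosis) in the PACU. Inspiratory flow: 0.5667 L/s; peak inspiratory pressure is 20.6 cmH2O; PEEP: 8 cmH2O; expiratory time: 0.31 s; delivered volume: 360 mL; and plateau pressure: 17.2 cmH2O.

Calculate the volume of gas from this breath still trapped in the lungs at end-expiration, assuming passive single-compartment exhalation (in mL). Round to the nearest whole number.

96

R = (PIP − Pplat)/V̇ = (20.6 − 17.2) / 0.5667 = 3.4/0.5667 = 6.0 cmH2O·s/L.
C = Vt/(Pplat − PEEP) = 360.0 / (17.2 − 8) = 360.0/9.2 = 39.13 mL/cmH2O.
τ = R × C = 6.0 × 0.03913 L/cmH2O = 0.2348 s.
Fraction remaining = e^(−Te/τ) = e^(−0.31/0.2348) = 0.2671.
Trapped volume = 360.0 × 0.2671 = 96.156 mL.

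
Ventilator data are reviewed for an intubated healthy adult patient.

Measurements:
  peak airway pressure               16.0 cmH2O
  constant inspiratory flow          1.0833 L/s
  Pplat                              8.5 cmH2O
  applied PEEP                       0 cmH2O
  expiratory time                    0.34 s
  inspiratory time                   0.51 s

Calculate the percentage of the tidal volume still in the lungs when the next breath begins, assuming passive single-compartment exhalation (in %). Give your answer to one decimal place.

47.0

Vt = flow × Ti = 1.0833 L/s × 0.51 s × 1000 mL/L = 552.48 mL.
R = (PIP − Pplat)/V̇ = (16.0 − 8.5) / 1.0833 = 7.5/1.0833 = 6.923 cmH2O·s/L.
C = Vt/(Pplat − PEEP) = 552.48 / (8.5 − 0) = 552.48/8.5 = 64.998 mL/cmH2O.
τ = R × C = 6.923 × 0.065 L/cmH2O = 0.45 s.
Fraction remaining at end-expiration = e^(−Te/τ) = e^(−0.34/0.45) = 0.4697 → 46.97%.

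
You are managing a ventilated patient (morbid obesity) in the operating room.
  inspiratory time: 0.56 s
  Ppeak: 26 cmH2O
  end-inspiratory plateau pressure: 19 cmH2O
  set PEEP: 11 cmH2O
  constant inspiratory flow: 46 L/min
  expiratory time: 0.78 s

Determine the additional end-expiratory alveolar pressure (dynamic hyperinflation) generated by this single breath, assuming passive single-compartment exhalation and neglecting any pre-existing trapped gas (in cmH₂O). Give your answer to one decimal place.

1.6

Flow: 46 L/min ÷ 60 = 0.7667 L/s.
Vt = flow × Ti = 0.7667 L/s × 0.56 s × 1000 mL/L = 429.35 mL.
R = (PIP − Pplat)/V̇ = (26 − 19) / 0.7667 = 7.0/0.7667 = 9.13 cmH2O·s/L.
C = Vt/(Pplat − PEEP) = 429.35 / (19 − 11) = 429.35/8.0 = 53.669 mL/cmH2O.
τ = R × C = 9.13 × 0.05367 L/cmH2O = 0.49 s.
Fraction remaining = e^(−Te/τ) = e^(−0.78/0.49) = 0.2036; trapped volume = 429.35 × 0.2036 = 87.416 mL.
Additional alveolar pressure from trapping ≈ V_trapped / C = 87.416 / 53.669 = 1.629 cmH2O.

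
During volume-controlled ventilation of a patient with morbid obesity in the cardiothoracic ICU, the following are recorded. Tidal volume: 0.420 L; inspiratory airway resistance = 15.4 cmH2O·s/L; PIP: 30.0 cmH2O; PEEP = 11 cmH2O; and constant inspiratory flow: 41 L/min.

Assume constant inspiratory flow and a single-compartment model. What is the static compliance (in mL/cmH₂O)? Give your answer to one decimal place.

49.5

Flow: 41 L/min ÷ 60 = 0.6833 L/s.
Equation of motion (constant flow): PIP = Vt/C + R·V̇ + PEEP.
Vt/C = PIP − R·V̇ − PEEP = 30.0 − 15.4×0.6833 − 11 = 30.0 − 10.523 − 11 = 8.477 cmH2O.
C = Vt / 8.477 = 420 / 8.477 = 49.546 mL/cmH2O.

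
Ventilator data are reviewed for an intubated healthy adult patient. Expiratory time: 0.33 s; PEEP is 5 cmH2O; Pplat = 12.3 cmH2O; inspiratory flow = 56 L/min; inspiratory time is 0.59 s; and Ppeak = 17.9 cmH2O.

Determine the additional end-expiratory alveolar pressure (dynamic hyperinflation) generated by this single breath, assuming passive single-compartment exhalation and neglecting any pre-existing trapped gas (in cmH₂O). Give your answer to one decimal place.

Flow: 56 L/min ÷ 60 = 0.9333 L/s.
Vt = flow × Ti = 0.9333 L/s × 0.59 s × 1000 mL/L = 550.65 mL.
R = (PIP − Pplat)/V̇ = (17.9 − 12.3) / 0.9333 = 5.6/0.9333 = 6.0 cmH2O·s/L.
C = Vt/(Pplat − PEEP) = 550.65 / (12.3 − 5) = 550.65/7.3 = 75.432 mL/cmH2O.
τ = R × C = 6.0 × 0.07543 L/cmH2O = 0.4526 s.
Fraction remaining = e^(−Te/τ) = e^(−0.33/0.4526) = 0.4823; trapped volume = 550.65 × 0.4823 = 265.58 mL.
Additional alveolar pressure from trapping ≈ V_trapped / C = 265.58 / 75.432 = 3.521 cmH2O.

3.5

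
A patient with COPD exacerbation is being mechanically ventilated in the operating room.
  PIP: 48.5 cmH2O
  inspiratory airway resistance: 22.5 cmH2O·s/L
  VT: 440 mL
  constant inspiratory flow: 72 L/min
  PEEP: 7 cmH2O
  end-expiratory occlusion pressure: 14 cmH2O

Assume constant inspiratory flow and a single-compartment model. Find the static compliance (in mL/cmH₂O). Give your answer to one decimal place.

Flow: 72 L/min ÷ 60 = 1.2 L/s.
Total PEEP = 14 cmH2O (set 7 + intrinsic 7); this is the baseline alveolar pressure.
Equation of motion (constant flow): PIP = Vt/C + R·V̇ + PEEP.
Vt/C = PIP − R·V̇ − PEEP = 48.5 − 22.5×1.2 − 14 = 48.5 − 27.0 − 14 = 7.5 cmH2O.
C = Vt / 7.5 = 440 / 7.5 = 58.667 mL/cmH2O.

58.7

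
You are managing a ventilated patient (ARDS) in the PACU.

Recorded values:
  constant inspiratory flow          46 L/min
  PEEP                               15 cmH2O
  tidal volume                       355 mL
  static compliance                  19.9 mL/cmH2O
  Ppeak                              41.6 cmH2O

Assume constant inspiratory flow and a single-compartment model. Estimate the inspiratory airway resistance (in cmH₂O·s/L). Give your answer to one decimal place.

Flow: 46 L/min ÷ 60 = 0.7667 L/s.
Equation of motion (constant flow): PIP = Vt/C + R·V̇ + PEEP.
R·V̇ = PIP − Vt/C − PEEP = 41.6 − 355/19.9 − 15 = 41.6 − 17.839 − 15 = 8.761 cmH2O.
R = 8.761 / 0.7667 = 11.427 cmH2O·s/L.

11.4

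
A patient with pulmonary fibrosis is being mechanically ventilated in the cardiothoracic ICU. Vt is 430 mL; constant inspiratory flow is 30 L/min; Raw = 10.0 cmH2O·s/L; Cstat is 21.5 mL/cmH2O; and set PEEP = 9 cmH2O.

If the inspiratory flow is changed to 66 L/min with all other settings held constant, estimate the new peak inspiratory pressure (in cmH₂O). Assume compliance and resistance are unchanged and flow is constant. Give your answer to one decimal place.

40.0

Flow: 30 L/min ÷ 60 = 0.5 L/s.
New flow: 66 L/min ÷ 60 = 1.1 L/s.
PIP = Vt/C + R·V̇ + PEEP (constant-flow equation of motion).
Only the resistive term changes: ΔPIP = R × ΔV̇ = 10.0 × (1.1 − 0.5) = 10.0 × 0.6 = 6.0 cmH2O.
Original PIP = 430/21.5 + 10.0×0.5 + 9 = 34.0 cmH2O; new PIP = 34.0 + (6.0) = 40.0 cmH2O.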